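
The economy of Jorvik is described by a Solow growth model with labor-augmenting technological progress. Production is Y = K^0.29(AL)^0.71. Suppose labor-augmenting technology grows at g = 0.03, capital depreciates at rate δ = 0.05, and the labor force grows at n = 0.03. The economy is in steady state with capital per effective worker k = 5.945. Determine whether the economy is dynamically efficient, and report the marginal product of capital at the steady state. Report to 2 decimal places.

dynamically inefficient; MPK ≈ 0.08

The effective depreciation rate is n + g + δ = 0.03 + 0.03 + 0.05 = 0.11.
MPK = 0.29·k^(0.29−1) = 0.29·5.945^(-0.71) ≈ 0.0818.
MPK < 0.11, so the economy is dynamically inefficient (over-saving).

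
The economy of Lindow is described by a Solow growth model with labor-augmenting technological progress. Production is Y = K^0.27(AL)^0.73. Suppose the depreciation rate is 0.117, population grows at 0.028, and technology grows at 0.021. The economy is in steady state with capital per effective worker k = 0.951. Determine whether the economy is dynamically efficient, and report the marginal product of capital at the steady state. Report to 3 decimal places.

n + g + δ = 0.028 + 0.021 + 0.117 = 0.166.
MPK = 0.27·k^(0.27−1) = 0.27·0.951^(-0.73) ≈ 0.2801.
MPK > 0.166, so the economy is dynamically efficient (under-saving).

dynamically efficient; MPK ≈ 0.280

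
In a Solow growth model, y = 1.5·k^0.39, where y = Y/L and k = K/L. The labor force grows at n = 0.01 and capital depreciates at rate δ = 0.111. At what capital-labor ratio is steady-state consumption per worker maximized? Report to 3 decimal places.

k_gold ≈ 13.241

Capital per worker breaks even when investment replaces (n + δ)·k; here n + δ = 0.121.
Maximizing c = f(k) − (n+δ)·k gives f'(k) = n+δ, i.e. 0.39·1.5·k^(0.39−1) = 0.121, so k_gold = (0.39·1.5/0.121)^(1/0.61) ≈ 13.2409.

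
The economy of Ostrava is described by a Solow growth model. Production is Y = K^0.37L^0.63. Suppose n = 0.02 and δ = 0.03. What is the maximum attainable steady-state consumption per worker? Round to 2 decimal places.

c_gold ≈ 2.04

n + δ = 0.02 + 0.03 = 0.05.
Maximizing c = f(k) − (n+δ)·k gives f'(k) = n+δ, i.e. 0.37·k^(0.37−1) = 0.05, so k_gold = (0.37/0.05)^(1/0.63) ≈ 23.9736.
y_gold = 23.9736^0.37 ≈ 3.2397.
c_gold = y_gold − (n+δ)·k_gold = 3.2397 − 0.05·23.9736 ≈ 2.0410.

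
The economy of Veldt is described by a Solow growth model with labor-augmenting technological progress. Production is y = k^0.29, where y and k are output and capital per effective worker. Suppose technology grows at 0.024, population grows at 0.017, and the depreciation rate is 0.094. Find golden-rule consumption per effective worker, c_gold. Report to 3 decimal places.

c_gold ≈ 0.970

n + g + δ = 0.017 + 0.024 + 0.094 = 0.135.
Setting f'(k) = n+g+δ gives 0.29·k^(0.29−1) = 0.135, hence k_gold = (0.29/0.135)^(1/0.71) ≈ 2.9356.
y_gold = 2.9356^0.29 ≈ 1.3666.
c_gold = y_gold − (n+g+δ)·k_gold = 1.3666 − 0.135·2.9356 ≈ 0.9703.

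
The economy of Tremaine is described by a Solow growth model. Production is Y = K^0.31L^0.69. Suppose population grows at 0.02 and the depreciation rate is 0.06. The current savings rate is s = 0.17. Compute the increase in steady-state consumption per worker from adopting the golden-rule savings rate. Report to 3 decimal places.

Δc ≈ 0.104

n + δ = 0.02 + 0.06 = 0.08.
Current steady state (s = 0.17): k* = (0.17/0.08)^(1/0.69) ≈ 2.9815, y* = 2.9815^0.31 ≈ 1.4031, c* = (1−0.17)·1.4031 ≈ 1.1645.
Setting f'(k) = n+δ gives 0.31·k^(0.31−1) = 0.08, hence k_gold = (0.31/0.08)^(1/0.69) ≈ 7.1214.
y_gold = 7.1214^0.31 ≈ 1.8378, c_gold = y_gold − 0.08·k_gold ≈ 1.2681.
Gain: Δc = 1.2681 − 1.1645 ≈ 0.1035.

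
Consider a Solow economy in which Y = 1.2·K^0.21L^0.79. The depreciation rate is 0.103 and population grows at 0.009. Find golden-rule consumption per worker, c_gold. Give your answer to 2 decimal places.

c_gold ≈ 1.18

The effective depreciation rate is n + δ = 0.009 + 0.103 = 0.112.
At the golden rule the marginal product of capital equals n+δ: 0.21·1.2·k^(0.21−1) = 0.112. Solving, k_gold = (0.21·1.2/0.112)^(1/0.79) ≈ 2.7913.
y_gold = 1.2·2.7913^0.21 ≈ 1.4887.
c_gold = y_gold − (n+δ)·k_gold = 1.4887 − 0.112·2.7913 ≈ 1.1761.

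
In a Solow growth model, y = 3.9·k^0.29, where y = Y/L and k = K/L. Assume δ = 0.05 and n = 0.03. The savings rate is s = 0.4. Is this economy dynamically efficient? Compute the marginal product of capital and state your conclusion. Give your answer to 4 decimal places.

Break-even investment rate: n + δ = 0.03 + 0.05 = 0.08.
Steady-state k*: s·A·k^0.29 = 0.08·k gives k* = (0.4·3.9/0.08)^(1/0.71) ≈ 65.6070.
MPK = 0.29·3.9·65.6070^(-0.71) ≈ 0.0580.
MPK < n+δ = 0.08, so the economy is dynamically inefficient (over-saving).

dynamically inefficient; MPK ≈ 0.0580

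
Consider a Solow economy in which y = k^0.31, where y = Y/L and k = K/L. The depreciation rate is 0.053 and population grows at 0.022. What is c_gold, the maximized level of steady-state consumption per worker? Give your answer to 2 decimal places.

The effective depreciation rate is n + δ = 0.022 + 0.053 = 0.075.
At the golden rule the marginal product of capital equals n+δ: 0.31·k^(0.31−1) = 0.075. Solving, k_gold = (0.31/0.075)^(1/0.69) ≈ 7.8197.
y_gold = 7.8197^0.31 ≈ 1.8919.
c_gold = y_gold − (n+δ)·k_gold = 1.8919 − 0.075·7.8197 ≈ 1.3054.

c_gold ≈ 1.31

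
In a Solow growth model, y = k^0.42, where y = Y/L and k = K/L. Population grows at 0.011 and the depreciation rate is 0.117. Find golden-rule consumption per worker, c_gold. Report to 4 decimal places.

n + δ = 0.011 + 0.117 = 0.128.
Maximizing c = f(k) − (n+δ)·k gives f'(k) = n+δ, i.e. 0.42·k^(0.42−1) = 0.128, so k_gold = (0.42/0.128)^(1/0.58) ≈ 7.7575.
y_gold = 7.7575^0.42 ≈ 2.3642.
c_gold = y_gold − (n+δ)·k_gold = 2.3642 − 0.128·7.7575 ≈ 1.3712.

c_gold ≈ 1.3712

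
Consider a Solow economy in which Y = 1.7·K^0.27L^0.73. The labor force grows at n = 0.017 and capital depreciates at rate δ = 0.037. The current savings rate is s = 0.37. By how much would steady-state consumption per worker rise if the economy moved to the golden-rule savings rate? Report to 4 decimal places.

Δc ≈ 0.0830

n + δ = 0.017 + 0.037 = 0.054.
Current steady state (s = 0.37): k* = (0.37·1.7/0.054)^(1/0.73) ≈ 28.8819, y* = 1.7·28.8819^0.27 ≈ 4.2152, c* = (1−0.37)·4.2152 ≈ 2.6556.
Setting f'(k) = n+δ gives 0.27·1.7·k^(0.27−1) = 0.054, hence k_gold = (0.27·1.7/0.054)^(1/0.73) ≈ 18.7576.
y_gold = 1.7·18.7576^0.27 ≈ 3.7515, c_gold = y_gold − 0.054·k_gold ≈ 2.7386.
Gain: Δc = 2.7386 − 2.6556 ≈ 0.0830.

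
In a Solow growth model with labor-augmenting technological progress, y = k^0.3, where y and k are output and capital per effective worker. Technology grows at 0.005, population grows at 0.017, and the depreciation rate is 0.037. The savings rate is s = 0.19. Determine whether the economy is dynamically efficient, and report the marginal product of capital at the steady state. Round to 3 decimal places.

Capital per effective worker breaks even when investment replaces (n + g + δ)·k; here n + g + δ = 0.059.
Steady-state k*: s·k^0.3 = 0.059·k gives k* = (0.19/0.059)^(1/0.7) ≈ 5.3159.
MPK = 0.3·5.3159^(-0.7) ≈ 0.0932.
MPK > n+g+δ = 0.059, so the economy is dynamically efficient (under-saving).

dynamically efficient; MPK ≈ 0.093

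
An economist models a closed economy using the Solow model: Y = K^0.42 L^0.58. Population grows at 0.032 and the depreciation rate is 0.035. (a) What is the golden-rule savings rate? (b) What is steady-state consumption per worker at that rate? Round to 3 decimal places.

Break-even investment rate: n + δ = 0.032 + 0.035 = 0.067.
For Cobb-Douglas, s_gold equals capital's share: s_gold = 0.42.
Setting f'(k) = n+δ gives 0.42·k^(0.42−1) = 0.067, hence k_gold = (0.42/0.067)^(1/0.58) ≈ 23.6831.
y_gold = 23.6831^0.42 ≈ 3.7780; c_gold = (1−0.42)·y_gold ≈ 2.1913.

(a) s_gold = 0.420; (b) c_gold ≈ 2.191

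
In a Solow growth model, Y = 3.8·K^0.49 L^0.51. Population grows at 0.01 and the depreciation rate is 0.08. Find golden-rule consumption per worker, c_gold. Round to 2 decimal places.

c_gold ≈ 35.60

n + δ = 0.01 + 0.08 = 0.09.
Setting f'(k) = n+δ gives 0.49·3.8·k^(0.49−1) = 0.09, hence k_gold = (0.49·3.8/0.09)^(1/0.51) ≈ 380.0816.
y_gold = 3.8·380.0816^0.49 ≈ 69.8109.
c_gold = y_gold − (n+δ)·k_gold = 69.8109 − 0.09·380.0816 ≈ 35.6036.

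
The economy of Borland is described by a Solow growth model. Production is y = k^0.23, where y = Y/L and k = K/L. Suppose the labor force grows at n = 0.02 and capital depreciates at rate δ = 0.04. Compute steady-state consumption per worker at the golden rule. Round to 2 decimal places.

The effective depreciation rate is n + δ = 0.02 + 0.04 = 0.06.
At the golden rule the marginal product of capital equals n+δ: 0.23·k^(0.23−1) = 0.06. Solving, k_gold = (0.23/0.06)^(1/0.77) ≈ 5.7265.
y_gold = 5.7265^0.23 ≈ 1.4939.
c_gold = y_gold − (n+δ)·k_gold = 1.4939 − 0.06·5.7265 ≈ 1.1503.

c_gold ≈ 1.15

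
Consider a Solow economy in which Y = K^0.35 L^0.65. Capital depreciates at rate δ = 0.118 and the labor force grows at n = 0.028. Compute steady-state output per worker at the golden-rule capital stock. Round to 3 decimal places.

y_gold ≈ 1.601

Capital per worker breaks even when investment replaces (n + δ)·k; here n + δ = 0.146.
Golden rule sets MPK = n+δ: 0.35·k^(0.35−1) = 0.146, so k_gold = (0.35/0.146)^(1/0.65) ≈ 3.8386.
Output: y_gold = k_gold^0.35 = 3.8386^0.35 ≈ 1.6013.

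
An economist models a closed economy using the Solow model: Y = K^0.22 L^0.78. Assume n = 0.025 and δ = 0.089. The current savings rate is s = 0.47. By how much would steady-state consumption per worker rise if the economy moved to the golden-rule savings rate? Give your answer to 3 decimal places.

Δc ≈ 0.149

n + δ = 0.025 + 0.089 = 0.114.
Current steady state (s = 0.47): k* = (0.47/0.114)^(1/0.78) ≈ 6.1476, y* = 6.1476^0.22 ≈ 1.4911, c* = (1−0.47)·1.4911 ≈ 0.7903.
Golden rule sets MPK = n+δ: 0.22·k^(0.22−1) = 0.114, so k_gold = (0.22/0.114)^(1/0.78) ≈ 2.3230.
y_gold = 2.3230^0.22 ≈ 1.2037, c_gold = y_gold − 0.114·k_gold ≈ 0.9389.
Gain: Δc = 0.9389 − 0.7903 ≈ 0.1486.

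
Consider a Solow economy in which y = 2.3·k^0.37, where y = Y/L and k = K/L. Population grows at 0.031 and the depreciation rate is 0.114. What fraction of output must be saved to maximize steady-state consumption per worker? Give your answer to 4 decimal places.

Break-even investment rate: n + δ = 0.031 + 0.114 = 0.145.
At the golden rule MPK = n+δ, and in any Cobb-Douglas steady state s = (n+δ)·k/y = MPK·k/y = capital's share 0.37.

s_gold = 0.3700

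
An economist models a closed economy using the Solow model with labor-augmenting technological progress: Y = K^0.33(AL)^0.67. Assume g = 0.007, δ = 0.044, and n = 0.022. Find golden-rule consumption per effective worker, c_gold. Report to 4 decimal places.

c_gold ≈ 1.4086

Capital per effective worker breaks even when investment replaces (n + g + δ)·k; here n + g + δ = 0.073.
Golden rule sets MPK = n+g+δ: 0.33·k^(0.33−1) = 0.073, so k_gold = (0.33/0.073)^(1/0.67) ≈ 9.5038.
y_gold = 9.5038^0.33 ≈ 2.1024.
c_gold = y_gold − (n+g+δ)·k_gold = 2.1024 − 0.073·9.5038 ≈ 1.4086.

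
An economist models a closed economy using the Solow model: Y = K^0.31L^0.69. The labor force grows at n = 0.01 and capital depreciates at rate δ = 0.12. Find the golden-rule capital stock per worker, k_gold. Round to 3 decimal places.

n + δ = 0.01 + 0.12 = 0.13.
Golden rule sets MPK = n+δ: 0.31·k^(0.31−1) = 0.13, so k_gold = (0.31/0.13)^(1/0.69) ≈ 3.5236.

k_gold ≈ 3.524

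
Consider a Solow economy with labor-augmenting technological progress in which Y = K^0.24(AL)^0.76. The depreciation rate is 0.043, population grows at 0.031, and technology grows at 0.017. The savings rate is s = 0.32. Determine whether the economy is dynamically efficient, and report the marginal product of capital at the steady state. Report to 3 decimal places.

Break-even investment rate: n + g + δ = 0.031 + 0.017 + 0.043 = 0.091.
Steady-state k*: s·k^0.24 = 0.091·k gives k* = (0.32/0.091)^(1/0.76) ≈ 5.2307.
MPK = 0.24·5.2307^(-0.76) ≈ 0.0682.
MPK < n+g+δ = 0.091, so the economy is dynamically inefficient (over-saving).

dynamically inefficient; MPK ≈ 0.068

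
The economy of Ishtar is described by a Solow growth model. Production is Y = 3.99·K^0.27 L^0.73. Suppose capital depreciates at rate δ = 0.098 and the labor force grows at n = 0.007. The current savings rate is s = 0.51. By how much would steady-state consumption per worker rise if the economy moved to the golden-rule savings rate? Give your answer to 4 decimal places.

Capital per worker breaks even when investment replaces (n + δ)·k; here n + δ = 0.105.
Current steady state (s = 0.51): k* = (0.51·3.99/0.105)^(1/0.73) ≈ 58.0094, y* = 3.99·58.0094^0.27 ≈ 11.9431, c* = (1−0.51)·11.9431 ≈ 5.8521.
Maximizing c = f(k) − (n+δ)·k gives f'(k) = n+δ, i.e. 0.27·3.99·k^(0.27−1) = 0.105, so k_gold = (0.27·3.99/0.105)^(1/0.73) ≈ 24.2736.
y_gold = 3.99·24.2736^0.27 ≈ 9.4397, c_gold = y_gold − 0.105·k_gold ≈ 6.8910.
Gain: Δc = 6.8910 − 5.8521 ≈ 1.0389.

Δc ≈ 1.0389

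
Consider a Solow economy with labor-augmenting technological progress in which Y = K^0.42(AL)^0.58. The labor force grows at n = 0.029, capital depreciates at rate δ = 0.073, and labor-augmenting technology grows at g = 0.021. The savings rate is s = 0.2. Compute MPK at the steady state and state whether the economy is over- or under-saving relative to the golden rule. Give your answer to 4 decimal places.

under-saving; MPK ≈ 0.2583

Break-even investment rate: n + g + δ = 0.029 + 0.021 + 0.073 = 0.123.
Steady-state k*: s·k^0.42 = 0.123·k gives k* = (0.2/0.123)^(1/0.58) ≈ 2.3121.
MPK = 0.42·2.3121^(-0.58) ≈ 0.2583.
MPK > n+g+δ = 0.123, so the economy is dynamically efficient (under-saving).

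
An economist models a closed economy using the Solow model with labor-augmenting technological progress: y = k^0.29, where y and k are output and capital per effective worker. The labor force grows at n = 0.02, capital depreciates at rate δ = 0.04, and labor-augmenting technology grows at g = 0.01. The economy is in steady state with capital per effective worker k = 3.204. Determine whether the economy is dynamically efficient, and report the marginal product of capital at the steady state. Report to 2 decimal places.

dynamically efficient; MPK ≈ 0.13

The effective depreciation rate is n + g + δ = 0.02 + 0.01 + 0.04 = 0.07.
MPK = 0.29·k^(0.29−1) = 0.29·3.204^(-0.71) ≈ 0.1269.
MPK > 0.07, so the economy is dynamically efficient (under-saving).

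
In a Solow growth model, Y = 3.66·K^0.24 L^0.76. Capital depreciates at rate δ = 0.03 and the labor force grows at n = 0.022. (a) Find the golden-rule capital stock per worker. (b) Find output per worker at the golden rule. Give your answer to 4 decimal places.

(a) k_gold ≈ 41.2458; (b) y_gold ≈ 8.9366

Break-even investment rate: n + δ = 0.022 + 0.03 = 0.052.
Golden rule sets MPK = n+δ: 0.24·3.66·k^(0.24−1) = 0.052, so k_gold = (0.24·3.66/0.052)^(1/0.76) ≈ 41.2458.
y_gold = 3.66·41.2458^0.24 ≈ 8.9366.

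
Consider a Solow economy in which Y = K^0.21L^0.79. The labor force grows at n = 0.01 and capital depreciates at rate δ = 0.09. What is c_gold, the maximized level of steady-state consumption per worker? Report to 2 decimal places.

Capital per worker breaks even when investment replaces (n + δ)·k; here n + δ = 0.1.
Golden rule sets MPK = n+δ: 0.21·k^(0.21−1) = 0.1, so k_gold = (0.21/0.1)^(1/0.79) ≈ 2.5578.
y_gold = 2.5578^0.21 ≈ 1.2180.
c_gold = y_gold − (n+δ)·k_gold = 1.2180 − 0.1·2.5578 ≈ 0.9622.

c_gold ≈ 0.96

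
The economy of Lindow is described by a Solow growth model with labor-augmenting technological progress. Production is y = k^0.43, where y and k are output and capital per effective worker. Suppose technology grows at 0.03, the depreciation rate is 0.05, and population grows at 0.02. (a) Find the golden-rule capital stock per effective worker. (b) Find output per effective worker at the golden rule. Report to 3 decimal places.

(a) k_gold ≈ 12.923; (b) y_gold ≈ 3.005

n + g + δ = 0.02 + 0.03 + 0.05 = 0.1.
Maximizing c = f(k) − (n+g+δ)·k gives f'(k) = n+g+δ, i.e. 0.43·k^(0.43−1) = 0.1, so k_gold = (0.43/0.1)^(1/0.57) ≈ 12.9225.
y_gold = 12.9225^0.43 ≈ 3.0052.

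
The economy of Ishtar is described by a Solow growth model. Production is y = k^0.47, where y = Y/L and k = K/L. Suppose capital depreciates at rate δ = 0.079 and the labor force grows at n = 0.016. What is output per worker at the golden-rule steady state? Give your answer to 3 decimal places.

y_gold ≈ 4.128

Break-even investment rate: n + δ = 0.016 + 0.079 = 0.095.
Maximizing c = f(k) − (n+δ)·k gives f'(k) = n+δ, i.e. 0.47·k^(0.47−1) = 0.095, so k_gold = (0.47/0.095)^(1/0.53) ≈ 20.4240.
Output: y_gold = k_gold^0.47 = 20.4240^0.47 ≈ 4.1282.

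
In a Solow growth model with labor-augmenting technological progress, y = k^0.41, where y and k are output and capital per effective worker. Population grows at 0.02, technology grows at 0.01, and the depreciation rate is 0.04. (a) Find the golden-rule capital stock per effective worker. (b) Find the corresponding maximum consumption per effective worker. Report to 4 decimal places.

The effective depreciation rate is n + g + δ = 0.02 + 0.01 + 0.04 = 0.07.
Maximizing c = f(k) − (n+g+δ)·k gives f'(k) = n+g+δ, i.e. 0.41·k^(0.41−1) = 0.07, so k_gold = (0.41/0.07)^(1/0.59) ≈ 20.0061.
y_gold = 20.0061^0.41 ≈ 3.4157; c_gold = y_gold − 0.07·k_gold ≈ 2.0152.

(a) k_gold ≈ 20.0061; (b) c_gold ≈ 2.0152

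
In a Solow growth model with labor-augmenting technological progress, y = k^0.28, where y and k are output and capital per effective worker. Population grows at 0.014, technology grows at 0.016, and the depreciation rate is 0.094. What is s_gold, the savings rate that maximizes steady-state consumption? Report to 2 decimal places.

s_gold = 0.28

Capital per effective worker breaks even when investment replaces (n + g + δ)·k; here n + g + δ = 0.124.
At the golden rule MPK = n+g+δ, and in any Cobb-Douglas steady state s = (n+g+δ)·k/y = MPK·k/y = capital's share 0.28.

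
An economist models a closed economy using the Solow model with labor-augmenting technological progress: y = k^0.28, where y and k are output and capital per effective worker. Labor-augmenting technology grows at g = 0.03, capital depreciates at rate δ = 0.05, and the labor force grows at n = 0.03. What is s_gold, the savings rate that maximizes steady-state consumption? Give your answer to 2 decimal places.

s_gold = 0.28

Capital per effective worker breaks even when investment replaces (n + g + δ)·k; here n + g + δ = 0.11.
At the golden rule MPK = n+g+δ, and in any Cobb-Douglas steady state s = (n+g+δ)·k/y = MPK·k/y = capital's share 0.28.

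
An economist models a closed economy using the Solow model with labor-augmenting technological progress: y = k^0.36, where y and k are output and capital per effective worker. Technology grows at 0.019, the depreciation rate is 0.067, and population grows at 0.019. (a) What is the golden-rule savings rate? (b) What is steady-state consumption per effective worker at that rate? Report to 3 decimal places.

n + g + δ = 0.019 + 0.019 + 0.067 = 0.105.
For Cobb-Douglas, s_gold equals capital's share: s_gold = 0.36.
At the golden rule the marginal product of capital equals n+g+δ: 0.36·k^(0.36−1) = 0.105. Solving, k_gold = (0.36/0.105)^(1/0.64) ≈ 6.8567.
y_gold = 6.8567^0.36 ≈ 1.9999; c_gold = (1−0.36)·y_gold ≈ 1.2799.

(a) s_gold = 0.360; (b) c_gold ≈ 1.280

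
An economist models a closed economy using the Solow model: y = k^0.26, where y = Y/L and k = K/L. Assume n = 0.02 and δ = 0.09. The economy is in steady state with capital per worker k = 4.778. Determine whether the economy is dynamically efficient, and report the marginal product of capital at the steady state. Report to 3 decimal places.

Break-even investment rate: n + δ = 0.02 + 0.09 = 0.11.
MPK = 0.26·k^(0.26−1) = 0.26·4.778^(-0.74) ≈ 0.0817.
MPK < 0.11, so the economy is dynamically inefficient (over-saving).

dynamically inefficient; MPK ≈ 0.082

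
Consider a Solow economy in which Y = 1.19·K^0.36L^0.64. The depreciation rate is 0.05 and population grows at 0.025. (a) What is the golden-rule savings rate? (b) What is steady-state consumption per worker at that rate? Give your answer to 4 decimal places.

(a) s_gold = 0.3600; (b) c_gold ≈ 2.0296

n + δ = 0.025 + 0.05 = 0.075.
For Cobb-Douglas, s_gold equals capital's share: s_gold = 0.36.
Setting f'(k) = n+δ gives 0.36·1.19·k^(0.36−1) = 0.075, hence k_gold = (0.36·1.19/0.075)^(1/0.64) ≈ 15.2223.
y_gold = 1.19·15.2223^0.36 ≈ 3.1713; c_gold = (1−0.36)·y_gold ≈ 2.0296.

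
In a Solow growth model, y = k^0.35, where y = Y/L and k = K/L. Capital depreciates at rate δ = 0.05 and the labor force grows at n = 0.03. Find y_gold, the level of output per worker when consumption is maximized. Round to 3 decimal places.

y_gold ≈ 2.214

Capital per worker breaks even when investment replaces (n + δ)·k; here n + δ = 0.08.
Golden rule sets MPK = n+δ: 0.35·k^(0.35−1) = 0.08, so k_gold = (0.35/0.08)^(1/0.65) ≈ 9.6855.
Output: y_gold = k_gold^0.35 = 9.6855^0.35 ≈ 2.2138.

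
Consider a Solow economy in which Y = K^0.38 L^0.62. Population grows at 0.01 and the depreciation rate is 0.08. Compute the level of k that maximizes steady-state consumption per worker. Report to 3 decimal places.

k_gold ≈ 10.208

Break-even investment rate: n + δ = 0.01 + 0.08 = 0.09.
Golden rule sets MPK = n+δ: 0.38·k^(0.38−1) = 0.09, so k_gold = (0.38/0.09)^(1/0.62) ≈ 10.2079.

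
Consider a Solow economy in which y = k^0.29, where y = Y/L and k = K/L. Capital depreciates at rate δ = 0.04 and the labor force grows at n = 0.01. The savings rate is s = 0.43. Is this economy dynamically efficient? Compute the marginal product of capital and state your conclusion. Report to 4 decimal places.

n + δ = 0.01 + 0.04 = 0.05.
Steady-state k*: s·k^0.29 = 0.05·k gives k* = (0.43/0.05)^(1/0.71) ≈ 20.7107.
MPK = 0.29·20.7107^(-0.71) ≈ 0.0337.
MPK < n+δ = 0.05, so the economy is dynamically inefficient (over-saving).

dynamically inefficient; MPK ≈ 0.0337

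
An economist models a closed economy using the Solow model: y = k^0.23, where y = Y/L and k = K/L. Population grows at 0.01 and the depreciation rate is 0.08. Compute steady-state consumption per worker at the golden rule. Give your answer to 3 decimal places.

Break-even investment rate: n + δ = 0.01 + 0.08 = 0.09.
Setting f'(k) = n+δ gives 0.23·k^(0.23−1) = 0.09, hence k_gold = (0.23/0.09)^(1/0.77) ≈ 3.3822.
y_gold = 3.3822^0.23 ≈ 1.3235.
c_gold = y_gold − (n+δ)·k_gold = 1.3235 − 0.09·3.3822 ≈ 1.0191.

c_gold ≈ 1.019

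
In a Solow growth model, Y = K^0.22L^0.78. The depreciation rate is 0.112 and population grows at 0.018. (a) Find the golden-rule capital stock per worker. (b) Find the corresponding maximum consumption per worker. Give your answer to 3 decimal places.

The effective depreciation rate is n + δ = 0.018 + 0.112 = 0.13.
Setting f'(k) = n+δ gives 0.22·k^(0.22−1) = 0.13, hence k_gold = (0.22/0.13)^(1/0.78) ≈ 1.9630.
y_gold = 1.9630^0.22 ≈ 1.1600; c_gold = y_gold − 0.13·k_gold ≈ 0.9048.

(a) k_gold ≈ 1.963; (b) c_gold ≈ 0.905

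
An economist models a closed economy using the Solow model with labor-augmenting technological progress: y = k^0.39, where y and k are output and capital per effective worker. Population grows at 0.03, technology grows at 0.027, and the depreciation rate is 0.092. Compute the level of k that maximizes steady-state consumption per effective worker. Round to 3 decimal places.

n + g + δ = 0.03 + 0.027 + 0.092 = 0.149.
Maximizing c = f(k) − (n+g+δ)·k gives f'(k) = n+g+δ, i.e. 0.39·k^(0.39−1) = 0.149, so k_gold = (0.39/0.149)^(1/0.61) ≈ 4.8422.

k_gold ≈ 4.842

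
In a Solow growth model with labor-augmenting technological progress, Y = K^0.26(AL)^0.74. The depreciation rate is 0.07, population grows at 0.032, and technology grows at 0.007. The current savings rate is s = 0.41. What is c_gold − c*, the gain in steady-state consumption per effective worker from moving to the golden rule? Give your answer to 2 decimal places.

Δc ≈ 0.06

Capital per effective worker breaks even when investment replaces (n + g + δ)·k; here n + g + δ = 0.109.
Current steady state (s = 0.41): k* = (0.41/0.109)^(1/0.74) ≈ 5.9911, y* = 5.9911^0.26 ≈ 1.5928, c* = (1−0.41)·1.5928 ≈ 0.9397.
At the golden rule the marginal product of capital equals n+g+δ: 0.26·k^(0.26−1) = 0.109. Solving, k_gold = (0.26/0.109)^(1/0.74) ≈ 3.2374.
y_gold = 3.2374^0.26 ≈ 1.3572, c_gold = y_gold − 0.109·k_gold ≈ 1.0043.
Gain: Δc = 1.0043 − 0.9397 ≈ 0.0646.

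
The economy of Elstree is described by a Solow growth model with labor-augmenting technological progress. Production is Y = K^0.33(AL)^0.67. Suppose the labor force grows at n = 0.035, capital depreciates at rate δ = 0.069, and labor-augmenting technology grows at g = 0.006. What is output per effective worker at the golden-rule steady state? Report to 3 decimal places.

n + g + δ = 0.035 + 0.006 + 0.069 = 0.11.
Golden rule sets MPK = n+g+δ: 0.33·k^(0.33−1) = 0.11, so k_gold = (0.33/0.11)^(1/0.67) ≈ 5.1537.
Output: y_gold = k_gold^0.33 = 5.1537^0.33 ≈ 1.7179.

y_gold ≈ 1.718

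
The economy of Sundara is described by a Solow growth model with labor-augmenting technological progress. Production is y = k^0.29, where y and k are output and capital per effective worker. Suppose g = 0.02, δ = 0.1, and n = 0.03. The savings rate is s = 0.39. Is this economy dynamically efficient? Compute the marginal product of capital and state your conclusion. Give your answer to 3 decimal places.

dynamically inefficient; MPK ≈ 0.112

n + g + δ = 0.03 + 0.02 + 0.1 = 0.15.
Steady-state k*: s·k^0.29 = 0.15·k gives k* = (0.39/0.15)^(1/0.71) ≈ 3.8412.
MPK = 0.29·3.8412^(-0.71) ≈ 0.1115.
MPK < n+g+δ = 0.15, so the economy is dynamically inefficient (over-saving).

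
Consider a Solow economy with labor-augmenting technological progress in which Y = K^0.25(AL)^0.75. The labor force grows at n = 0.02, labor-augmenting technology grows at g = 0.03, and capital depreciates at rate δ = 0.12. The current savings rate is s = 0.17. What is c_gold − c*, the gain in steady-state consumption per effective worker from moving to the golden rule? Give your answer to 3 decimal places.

The effective depreciation rate is n + g + δ = 0.02 + 0.03 + 0.12 = 0.17.
Current steady state (s = 0.17): k* = (0.17/0.17)^(1/0.75) ≈ 1.0000, y* = 1.0000^0.25 ≈ 1.0000, c* = (1−0.17)·1.0000 ≈ 0.8300.
Setting f'(k) = n+g+δ gives 0.25·k^(0.25−1) = 0.17, hence k_gold = (0.25/0.17)^(1/0.75) ≈ 1.6723.
y_gold = 1.6723^0.25 ≈ 1.1372, c_gold = y_gold − 0.17·k_gold ≈ 0.8529.
Gain: Δc = 0.8529 − 0.8300 ≈ 0.0229.

Δc ≈ 0.023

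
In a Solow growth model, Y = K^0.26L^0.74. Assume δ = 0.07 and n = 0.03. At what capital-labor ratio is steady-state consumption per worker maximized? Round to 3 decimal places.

k_gold ≈ 3.637

The effective depreciation rate is n + δ = 0.03 + 0.07 = 0.1.
Setting f'(k) = n+δ gives 0.26·k^(0.26−1) = 0.1, hence k_gold = (0.26/0.1)^(1/0.74) ≈ 3.6373.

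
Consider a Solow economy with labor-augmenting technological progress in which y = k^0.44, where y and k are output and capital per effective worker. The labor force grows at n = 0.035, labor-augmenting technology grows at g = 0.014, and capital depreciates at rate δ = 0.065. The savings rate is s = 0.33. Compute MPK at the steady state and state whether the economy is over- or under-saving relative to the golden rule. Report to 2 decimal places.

The effective depreciation rate is n + g + δ = 0.035 + 0.014 + 0.065 = 0.114.
Steady-state k*: s·k^0.44 = 0.114·k gives k* = (0.33/0.114)^(1/0.56) ≈ 6.6727.
MPK = 0.44·6.6727^(-0.56) ≈ 0.1520.
MPK > n+g+δ = 0.114, so the economy is dynamically efficient (under-saving).

under-saving; MPK ≈ 0.15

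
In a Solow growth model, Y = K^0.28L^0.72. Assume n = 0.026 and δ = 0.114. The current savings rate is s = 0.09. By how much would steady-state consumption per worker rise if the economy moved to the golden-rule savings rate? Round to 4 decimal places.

Δc ≈ 0.1764

The effective depreciation rate is n + δ = 0.026 + 0.114 = 0.14.
Current steady state (s = 0.09): k* = (0.09/0.14)^(1/0.72) ≈ 0.5414, y* = 0.5414^0.28 ≈ 0.8421, c* = (1−0.09)·0.8421 ≈ 0.7663.
At the golden rule the marginal product of capital equals n+δ: 0.28·k^(0.28−1) = 0.14. Solving, k_gold = (0.28/0.14)^(1/0.72) ≈ 2.6188.
y_gold = 2.6188^0.28 ≈ 1.3094, c_gold = y_gold − 0.14·k_gold ≈ 0.9428.
Gain: Δc = 0.9428 − 0.7663 ≈ 0.1764.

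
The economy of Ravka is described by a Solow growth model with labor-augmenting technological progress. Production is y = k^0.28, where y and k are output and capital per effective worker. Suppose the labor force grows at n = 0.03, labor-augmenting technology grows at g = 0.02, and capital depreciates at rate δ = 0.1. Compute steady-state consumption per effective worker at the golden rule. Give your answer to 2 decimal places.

n + g + δ = 0.03 + 0.02 + 0.1 = 0.15.
Golden rule sets MPK = n+g+δ: 0.28·k^(0.28−1) = 0.15, so k_gold = (0.28/0.15)^(1/0.72) ≈ 2.3795.
y_gold = 2.3795^0.28 ≈ 1.2747.
c_gold = y_gold − (n+g+δ)·k_gold = 1.2747 − 0.15·2.3795 ≈ 0.9178.

c_gold ≈ 0.92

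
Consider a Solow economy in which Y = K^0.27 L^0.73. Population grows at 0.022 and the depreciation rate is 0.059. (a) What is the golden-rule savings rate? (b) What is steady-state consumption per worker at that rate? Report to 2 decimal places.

Capital per worker breaks even when investment replaces (n + δ)·k; here n + δ = 0.081.
For Cobb-Douglas, s_gold equals capital's share: s_gold = 0.27.
Golden rule sets MPK = n+δ: 0.27·k^(0.27−1) = 0.081, so k_gold = (0.27/0.081)^(1/0.73) ≈ 5.2032.
y_gold = 5.2032^0.27 ≈ 1.5610; c_gold = (1−0.27)·y_gold ≈ 1.1395.

(a) s_gold = 0.27; (b) c_gold ≈ 1.14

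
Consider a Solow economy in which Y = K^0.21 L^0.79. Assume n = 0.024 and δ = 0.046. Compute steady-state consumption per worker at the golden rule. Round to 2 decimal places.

Capital per worker breaks even when investment replaces (n + δ)·k; here n + δ = 0.07.
Setting f'(k) = n+δ gives 0.21·k^(0.21−1) = 0.07, hence k_gold = (0.21/0.07)^(1/0.79) ≈ 4.0175.
y_gold = 4.0175^0.21 ≈ 1.3392.
c_gold = y_gold − (n+δ)·k_gold = 1.3392 − 0.07·4.0175 ≈ 1.0579.

c_gold ≈ 1.06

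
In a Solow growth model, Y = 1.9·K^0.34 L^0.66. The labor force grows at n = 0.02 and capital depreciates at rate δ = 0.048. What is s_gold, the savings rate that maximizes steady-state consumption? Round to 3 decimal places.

Capital per worker breaks even when investment replaces (n + δ)·k; here n + δ = 0.068.
At the golden rule MPK = n+δ, and in any Cobb-Douglas steady state s = (n+δ)·k/y = MPK·k/y = capital's share 0.34.

s_gold = 0.340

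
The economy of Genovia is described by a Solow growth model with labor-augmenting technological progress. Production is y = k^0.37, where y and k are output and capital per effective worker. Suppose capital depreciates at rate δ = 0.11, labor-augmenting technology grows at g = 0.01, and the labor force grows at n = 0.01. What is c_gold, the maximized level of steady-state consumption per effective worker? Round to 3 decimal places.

The effective depreciation rate is n + g + δ = 0.01 + 0.01 + 0.11 = 0.13.
Maximizing c = f(k) − (n+g+δ)·k gives f'(k) = n+g+δ, i.e. 0.37·k^(0.37−1) = 0.13, so k_gold = (0.37/0.13)^(1/0.63) ≈ 5.2607.
y_gold = 5.2607^0.37 ≈ 1.8484.
c_gold = y_gold − (n+g+δ)·k_gold = 1.8484 − 0.13·5.2607 ≈ 1.1645.

c_gold ≈ 1.164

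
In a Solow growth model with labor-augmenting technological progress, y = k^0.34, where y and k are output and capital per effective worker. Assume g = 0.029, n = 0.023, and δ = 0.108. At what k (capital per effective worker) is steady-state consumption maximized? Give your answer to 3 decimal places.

The effective depreciation rate is n + g + δ = 0.023 + 0.029 + 0.108 = 0.16.
Maximizing c = f(k) − (n+g+δ)·k gives f'(k) = n+g+δ, i.e. 0.34·k^(0.34−1) = 0.16, so k_gold = (0.34/0.16)^(1/0.66) ≈ 3.1333.

k_gold ≈ 3.133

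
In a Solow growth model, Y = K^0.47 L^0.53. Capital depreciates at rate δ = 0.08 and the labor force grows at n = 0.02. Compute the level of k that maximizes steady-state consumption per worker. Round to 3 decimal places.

k_gold ≈ 18.540

n + δ = 0.02 + 0.08 = 0.1.
Maximizing c = f(k) − (n+δ)·k gives f'(k) = n+δ, i.e. 0.47·k^(0.47−1) = 0.1, so k_gold = (0.47/0.1)^(1/0.53) ≈ 18.5400.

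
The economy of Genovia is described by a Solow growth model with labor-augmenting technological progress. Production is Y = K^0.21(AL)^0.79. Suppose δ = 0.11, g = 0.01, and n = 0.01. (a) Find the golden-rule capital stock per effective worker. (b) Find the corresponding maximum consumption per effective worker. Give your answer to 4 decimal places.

(a) k_gold ≈ 1.8350; (b) c_gold ≈ 0.8974

Capital per effective worker breaks even when investment replaces (n + g + δ)·k; here n + g + δ = 0.13.
Golden rule sets MPK = n+g+δ: 0.21·k^(0.21−1) = 0.13, so k_gold = (0.21/0.13)^(1/0.79) ≈ 1.8350.
y_gold = 1.8350^0.21 ≈ 1.1360; c_gold = y_gold − 0.13·k_gold ≈ 0.8974.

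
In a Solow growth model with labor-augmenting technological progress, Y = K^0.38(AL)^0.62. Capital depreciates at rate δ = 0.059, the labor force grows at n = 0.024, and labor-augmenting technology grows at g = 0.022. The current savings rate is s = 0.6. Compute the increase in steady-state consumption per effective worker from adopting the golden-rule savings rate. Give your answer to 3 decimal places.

The effective depreciation rate is n + g + δ = 0.024 + 0.022 + 0.059 = 0.105.
Current steady state (s = 0.6): k* = (0.6/0.105)^(1/0.62) ≈ 16.6305, y* = 16.6305^0.38 ≈ 2.9103, c* = (1−0.6)·2.9103 ≈ 1.1641.
Setting f'(k) = n+g+δ gives 0.38·k^(0.38−1) = 0.105, hence k_gold = (0.38/0.105)^(1/0.62) ≈ 7.9608.
y_gold = 7.9608^0.38 ≈ 2.1997, c_gold = y_gold − 0.105·k_gold ≈ 1.3638.
Gain: Δc = 1.3638 − 1.1641 ≈ 0.1997.

Δc ≈ 0.200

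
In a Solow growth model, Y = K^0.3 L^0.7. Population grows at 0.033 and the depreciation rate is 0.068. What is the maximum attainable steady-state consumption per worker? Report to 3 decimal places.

Capital per worker breaks even when investment replaces (n + δ)·k; here n + δ = 0.101.
Golden rule sets MPK = n+δ: 0.3·k^(0.3−1) = 0.101, so k_gold = (0.3/0.101)^(1/0.7) ≈ 4.7362.
y_gold = 4.7362^0.3 ≈ 1.5945.
c_gold = y_gold − (n+δ)·k_gold = 1.5945 − 0.101·4.7362 ≈ 1.1162.

c_gold ≈ 1.116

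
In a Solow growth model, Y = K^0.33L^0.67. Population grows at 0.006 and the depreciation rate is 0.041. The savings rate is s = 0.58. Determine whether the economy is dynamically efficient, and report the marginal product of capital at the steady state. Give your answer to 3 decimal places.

Break-even investment rate: n + δ = 0.006 + 0.041 = 0.047.
Steady-state k*: s·k^0.33 = 0.047·k gives k* = (0.58/0.047)^(1/0.67) ≈ 42.5452.
MPK = 0.33·42.5452^(-0.67) ≈ 0.0267.
MPK < n+δ = 0.047, so the economy is dynamically inefficient (over-saving).

dynamically inefficient; MPK ≈ 0.027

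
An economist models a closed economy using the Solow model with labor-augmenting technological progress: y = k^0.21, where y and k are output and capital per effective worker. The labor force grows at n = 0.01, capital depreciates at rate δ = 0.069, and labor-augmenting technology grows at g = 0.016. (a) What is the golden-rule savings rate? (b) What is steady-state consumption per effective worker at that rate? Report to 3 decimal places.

Capital per effective worker breaks even when investment replaces (n + g + δ)·k; here n + g + δ = 0.095.
For Cobb-Douglas, s_gold equals capital's share: s_gold = 0.21.
Setting f'(k) = n+g+δ gives 0.21·k^(0.21−1) = 0.095, hence k_gold = (0.21/0.095)^(1/0.79) ≈ 2.7294.
y_gold = 2.7294^0.21 ≈ 1.2347; c_gold = (1−0.21)·y_gold ≈ 0.9754.

(a) s_gold = 0.210; (b) c_gold ≈ 0.975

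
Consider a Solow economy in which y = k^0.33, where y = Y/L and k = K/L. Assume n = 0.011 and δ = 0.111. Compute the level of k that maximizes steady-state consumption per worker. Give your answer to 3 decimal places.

k_gold ≈ 4.416

The effective depreciation rate is n + δ = 0.011 + 0.111 = 0.122.
At the golden rule the marginal product of capital equals n+δ: 0.33·k^(0.33−1) = 0.122. Solving, k_gold = (0.33/0.122)^(1/0.67) ≈ 4.4158.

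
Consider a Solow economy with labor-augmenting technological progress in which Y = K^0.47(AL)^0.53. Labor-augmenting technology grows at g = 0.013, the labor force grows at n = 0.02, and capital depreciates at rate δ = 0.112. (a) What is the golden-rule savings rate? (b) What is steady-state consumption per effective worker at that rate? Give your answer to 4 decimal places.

n + g + δ = 0.02 + 0.013 + 0.112 = 0.145.
For Cobb-Douglas, s_gold equals capital's share: s_gold = 0.47.
At the golden rule the marginal product of capital equals n+g+δ: 0.47·k^(0.47−1) = 0.145. Solving, k_gold = (0.47/0.145)^(1/0.53) ≈ 9.1969.
y_gold = 9.1969^0.47 ≈ 2.8373; c_gold = (1−0.47)·y_gold ≈ 1.5038.

(a) s_gold = 0.4700; (b) c_gold ≈ 1.5038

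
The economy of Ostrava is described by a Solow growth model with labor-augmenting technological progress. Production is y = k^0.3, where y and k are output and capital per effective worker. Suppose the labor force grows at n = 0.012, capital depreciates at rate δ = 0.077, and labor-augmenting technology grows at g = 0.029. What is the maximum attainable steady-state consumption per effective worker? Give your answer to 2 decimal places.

The effective depreciation rate is n + g + δ = 0.012 + 0.029 + 0.077 = 0.118.
Golden rule sets MPK = n+g+δ: 0.3·k^(0.3−1) = 0.118, so k_gold = (0.3/0.118)^(1/0.7) ≈ 3.7924.
y_gold = 3.7924^0.3 ≈ 1.4917.
c_gold = y_gold − (n+g+δ)·k_gold = 1.4917 − 0.118·3.7924 ≈ 1.0442.

c_gold ≈ 1.04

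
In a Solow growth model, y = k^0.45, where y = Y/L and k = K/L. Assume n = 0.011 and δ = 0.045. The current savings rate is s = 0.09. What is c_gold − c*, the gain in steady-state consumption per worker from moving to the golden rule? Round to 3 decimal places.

Capital per worker breaks even when investment replaces (n + δ)·k; here n + δ = 0.056.
Current steady state (s = 0.09): k* = (0.09/0.056)^(1/0.55) ≈ 2.3694, y* = 2.3694^0.45 ≈ 1.4743, c* = (1−0.09)·1.4743 ≈ 1.3416.
Setting f'(k) = n+δ gives 0.45·k^(0.45−1) = 0.056, hence k_gold = (0.45/0.056)^(1/0.55) ≈ 44.2078.
y_gold = 44.2078^0.45 ≈ 5.5014, c_gold = y_gold − 0.056·k_gold ≈ 3.0258.
Gain: Δc = 3.0258 − 1.3416 ≈ 1.6842.

Δc ≈ 1.684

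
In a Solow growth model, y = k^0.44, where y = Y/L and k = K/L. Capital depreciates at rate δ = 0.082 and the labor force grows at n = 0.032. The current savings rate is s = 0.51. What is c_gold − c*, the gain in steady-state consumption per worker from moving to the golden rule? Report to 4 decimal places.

Δc ≈ 0.0281

The effective depreciation rate is n + δ = 0.032 + 0.082 = 0.114.
Current steady state (s = 0.51): k* = (0.51/0.114)^(1/0.56) ≈ 14.5179, y* = 14.5179^0.44 ≈ 3.2452, c* = (1−0.51)·3.2452 ≈ 1.5901.
At the golden rule the marginal product of capital equals n+δ: 0.44·k^(0.44−1) = 0.114. Solving, k_gold = (0.44/0.114)^(1/0.56) ≈ 11.1534.
y_gold = 11.1534^0.44 ≈ 2.8897, c_gold = y_gold − 0.114·k_gold ≈ 1.6183.
Gain: Δc = 1.6183 − 1.5901 ≈ 0.0281.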